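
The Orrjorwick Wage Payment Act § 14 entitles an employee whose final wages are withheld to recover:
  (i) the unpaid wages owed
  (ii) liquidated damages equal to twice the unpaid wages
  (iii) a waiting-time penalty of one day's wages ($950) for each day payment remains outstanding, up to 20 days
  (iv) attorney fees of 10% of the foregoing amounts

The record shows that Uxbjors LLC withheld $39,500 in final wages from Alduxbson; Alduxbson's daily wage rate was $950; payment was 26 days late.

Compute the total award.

$151,250

Doubled: 2 × $39,500 = $79,000
Penalty days: min(26, 20) = 20
Waiting-time penalty: 20 × $950 = $19,000
Subtotal: $39,500 + $79,000 + $19,000 = $137,500
Attorney fees: 10% of $137,500 = $13,750
Total award: $137,500 + $13,750 = $151,250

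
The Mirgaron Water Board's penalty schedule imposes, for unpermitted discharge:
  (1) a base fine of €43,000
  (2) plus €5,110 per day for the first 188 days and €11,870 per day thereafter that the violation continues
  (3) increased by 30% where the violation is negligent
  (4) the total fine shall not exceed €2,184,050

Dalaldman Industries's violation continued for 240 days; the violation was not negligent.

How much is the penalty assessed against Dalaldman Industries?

First 188 days: 188 × €5,110 = €960,680
Remaining days: (240 − 188) × €11,870 = €617,240
Per-day component: €960,680 + €617,240 = €1,577,920
Base plus per-day: €43,000 + €1,577,920 = €1,620,920
The violation was not negligent: no 30% increase.
Cap at €2,184,050: €1,620,920 is within the cap, no reduction.

€1,620,920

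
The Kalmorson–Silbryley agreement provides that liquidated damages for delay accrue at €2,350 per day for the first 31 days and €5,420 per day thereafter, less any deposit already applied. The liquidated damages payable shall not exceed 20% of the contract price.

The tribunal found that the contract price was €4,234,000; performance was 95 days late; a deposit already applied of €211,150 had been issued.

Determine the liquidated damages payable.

€208,580

First 31 days: 31 × €2,350 = €72,850
Remaining days: (95 − 31) × €5,420 = €346,880
Accrued per-day damages: €72,850 + €346,880 = €419,730
Less deposit already applied: €419,730 − €211,150 = €208,580
Cap: 20% of €4,234,000 = €846,800
Cap at €846,800: €208,580 is within the cap, no reduction.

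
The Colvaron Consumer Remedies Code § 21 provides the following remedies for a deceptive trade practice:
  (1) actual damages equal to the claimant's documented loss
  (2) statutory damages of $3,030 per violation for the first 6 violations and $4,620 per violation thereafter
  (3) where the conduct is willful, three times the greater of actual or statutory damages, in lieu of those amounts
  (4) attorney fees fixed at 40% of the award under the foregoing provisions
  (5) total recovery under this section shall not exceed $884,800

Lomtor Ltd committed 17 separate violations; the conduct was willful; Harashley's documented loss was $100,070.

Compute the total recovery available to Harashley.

First 6 violations: 6 × $3,030 = $18,180
Remaining violations: (17 − 6) × $4,620 = $50,820
Statutory damages: $18,180 + $50,820 = $69,000
Greater of actual damages ($100,070) or statutory damages ($69,000): $100,070
Trebled: 3 × $100,070 = $300,210
Attorney fees: 40% of $300,210 = $120,084
Total before cap: $300,210 + $120,084 = $420,294
Cap at $884,800: $420,294 is within the cap, no reduction.

$420,294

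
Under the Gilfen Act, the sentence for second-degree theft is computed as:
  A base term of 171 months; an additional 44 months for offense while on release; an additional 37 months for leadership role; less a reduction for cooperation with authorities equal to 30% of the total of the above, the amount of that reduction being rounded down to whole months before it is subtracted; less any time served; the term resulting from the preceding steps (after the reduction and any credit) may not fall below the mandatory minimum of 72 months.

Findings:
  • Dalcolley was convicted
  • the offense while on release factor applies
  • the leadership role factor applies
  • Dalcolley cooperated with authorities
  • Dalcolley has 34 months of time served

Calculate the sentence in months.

Sentence: 143 months

Offense while on release enhancement: +44 months
Leadership role enhancement: +37 months
Adjusted term: 171 months + 44 months + 37 months = 252 months
Cooperation with authorities reduction: 30% of 252 months = 75 months (rounded down)
After reduction: 252 − 75 = 177 months
Less time served: 177 months − 34 months = 143 months
Minimum 72 months: 143 months meets the minimum, no increase.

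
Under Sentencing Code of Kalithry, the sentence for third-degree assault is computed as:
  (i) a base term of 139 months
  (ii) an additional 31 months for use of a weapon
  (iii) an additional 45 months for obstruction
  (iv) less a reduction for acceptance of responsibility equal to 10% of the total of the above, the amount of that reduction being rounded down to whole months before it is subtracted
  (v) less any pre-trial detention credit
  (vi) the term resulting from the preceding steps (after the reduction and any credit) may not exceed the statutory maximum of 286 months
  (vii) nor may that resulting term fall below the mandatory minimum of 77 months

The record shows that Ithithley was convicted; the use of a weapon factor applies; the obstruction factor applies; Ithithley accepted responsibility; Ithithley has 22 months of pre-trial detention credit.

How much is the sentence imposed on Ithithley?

Use of a weapon enhancement: +31 months
Obstruction enhancement: +45 months
Adjusted term: 139 months + 31 months + 45 months = 215 months
Acceptance of responsibility reduction: 10% of 215 months = 21 months (rounded down)
After reduction: 215 − 21 = 194 months
Less pre-trial detention credit: 194 months − 22 months = 172 months
Cap at 286 months: 172 months is within the cap, no reduction.
Minimum 77 months: 172 months meets the minimum, no increase.

172 months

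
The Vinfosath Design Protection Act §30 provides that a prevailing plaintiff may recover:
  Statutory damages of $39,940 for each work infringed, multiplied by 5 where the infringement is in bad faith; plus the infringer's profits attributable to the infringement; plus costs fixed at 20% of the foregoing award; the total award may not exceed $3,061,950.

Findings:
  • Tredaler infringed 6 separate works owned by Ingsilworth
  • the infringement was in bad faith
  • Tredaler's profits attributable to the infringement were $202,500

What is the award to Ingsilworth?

Statutory damages: 6 × $39,940 = $239,640
Multiplied by 5: 5 × $239,640 = $1,198,200
Combined award: $1,198,200 + $202,500 = $1,400,700
Costs: 20% of $1,400,700 = $280,140
Award plus costs: $1,400,700 + $280,140 = $1,680,840
Cap at $3,061,950: $1,680,840 is within the cap, no reduction.

$1,680,840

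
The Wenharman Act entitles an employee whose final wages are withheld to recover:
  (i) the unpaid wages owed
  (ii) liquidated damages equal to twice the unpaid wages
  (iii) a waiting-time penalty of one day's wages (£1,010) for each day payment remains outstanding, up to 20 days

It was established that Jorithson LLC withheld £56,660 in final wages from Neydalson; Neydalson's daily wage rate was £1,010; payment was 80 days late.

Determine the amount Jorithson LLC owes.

Doubled: 2 × £56,660 = £113,320
Penalty days: min(80, 20) = 20
Waiting-time penalty: 20 × £1,010 = £20,200
Total award: £56,660 + £113,320 + £20,200 = £190,180

Total award: £190,180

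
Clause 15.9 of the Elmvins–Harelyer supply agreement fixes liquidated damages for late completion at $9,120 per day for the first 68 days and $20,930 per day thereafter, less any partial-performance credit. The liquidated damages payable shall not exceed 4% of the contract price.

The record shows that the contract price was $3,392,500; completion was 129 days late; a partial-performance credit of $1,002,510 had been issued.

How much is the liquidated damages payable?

$135,700

First 68 days: 68 × $9,120 = $620,160
Remaining days: (129 − 68) × $20,930 = $1,276,730
Accrued per-day damages: $620,160 + $1,276,730 = $1,896,890
Less partial-performance credit: $1,896,890 − $1,002,510 = $894,380
Cap: 4% of $3,392,500 = $135,700
Cap at $135,700: $894,380 exceeds the cap → $135,700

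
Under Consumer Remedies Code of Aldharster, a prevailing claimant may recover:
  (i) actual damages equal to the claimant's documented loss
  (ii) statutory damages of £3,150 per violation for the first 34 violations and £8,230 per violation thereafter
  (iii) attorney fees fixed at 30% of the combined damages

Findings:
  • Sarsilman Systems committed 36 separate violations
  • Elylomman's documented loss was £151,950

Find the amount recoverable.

First 34 violations: 34 × £3,150 = £107,100
Remaining violations: (36 − 34) × £8,230 = £16,460
Statutory damages: £107,100 + £16,460 = £123,560
Combined damages: £151,950 + £123,560 = £275,510
Attorney fees: 30% of £275,510 = £82,653
Total recovery: £275,510 + £82,653 = £358,163

£358,163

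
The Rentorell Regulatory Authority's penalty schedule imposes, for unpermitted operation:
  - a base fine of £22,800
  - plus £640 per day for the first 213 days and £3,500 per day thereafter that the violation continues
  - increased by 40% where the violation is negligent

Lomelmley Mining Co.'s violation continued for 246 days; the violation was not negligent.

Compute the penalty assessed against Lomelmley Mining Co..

£274,620

First 213 days: 213 × £640 = £136,320
Remaining days: (246 − 213) × £3,500 = £115,500
Per-day component: £136,320 + £115,500 = £251,820
Base plus per-day: £22,800 + £251,820 = £274,620
The violation was not negligent: no 40% increase.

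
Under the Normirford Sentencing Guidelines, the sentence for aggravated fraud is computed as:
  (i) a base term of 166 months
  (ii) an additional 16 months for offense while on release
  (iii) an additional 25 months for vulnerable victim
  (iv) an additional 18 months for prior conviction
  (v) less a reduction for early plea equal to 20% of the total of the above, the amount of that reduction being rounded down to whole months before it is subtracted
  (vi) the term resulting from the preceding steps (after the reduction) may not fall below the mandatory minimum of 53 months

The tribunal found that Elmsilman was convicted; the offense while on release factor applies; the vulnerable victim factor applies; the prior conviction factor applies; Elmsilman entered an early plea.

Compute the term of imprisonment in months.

180 months

Offense while on release enhancement: +16 months
Vulnerable victim enhancement: +25 months
Prior conviction enhancement: +18 months
Adjusted term: 166 months + 16 months + 25 months + 18 months = 225 months
Early plea reduction: 20% of 225 months = 45 months (rounded down)
After reduction: 225 − 45 = 180 months
Minimum 53 months: 180 months meets the minimum, no increase.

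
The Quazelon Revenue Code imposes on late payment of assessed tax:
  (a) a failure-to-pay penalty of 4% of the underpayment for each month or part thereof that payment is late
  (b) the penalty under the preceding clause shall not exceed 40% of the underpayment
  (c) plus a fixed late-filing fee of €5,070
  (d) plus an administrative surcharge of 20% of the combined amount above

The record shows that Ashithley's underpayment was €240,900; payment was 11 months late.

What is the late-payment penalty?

Accrued rate: 4% × 11 = 44%, capped at 40% → 40%
Failure-to-pay penalty: 40% of €240,900 = €96,360
Penalty before surcharge: €96,360 + €5,070 = €101,430
Administrative surcharge: 20% of €101,430 = €20,286
Total penalty: €101,430 + €20,286 = €121,716

€121,716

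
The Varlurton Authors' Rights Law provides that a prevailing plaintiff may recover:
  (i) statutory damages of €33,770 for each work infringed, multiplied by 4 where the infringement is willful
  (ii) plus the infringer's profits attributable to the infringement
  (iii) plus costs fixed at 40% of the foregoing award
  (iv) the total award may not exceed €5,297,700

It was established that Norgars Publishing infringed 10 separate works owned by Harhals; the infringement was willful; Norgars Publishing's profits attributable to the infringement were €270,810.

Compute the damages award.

€2,270,254

Statutory damages: 10 × €33,770 = €337,700
Multiplied by 4: 4 × €337,700 = €1,350,800
Combined award: €1,350,800 + €270,810 = €1,621,610
Costs: 40% of €1,621,610 = €648,644
Award plus costs: €1,621,610 + €648,644 = €2,270,254
Cap at €5,297,700: €2,270,254 is within the cap, no reduction.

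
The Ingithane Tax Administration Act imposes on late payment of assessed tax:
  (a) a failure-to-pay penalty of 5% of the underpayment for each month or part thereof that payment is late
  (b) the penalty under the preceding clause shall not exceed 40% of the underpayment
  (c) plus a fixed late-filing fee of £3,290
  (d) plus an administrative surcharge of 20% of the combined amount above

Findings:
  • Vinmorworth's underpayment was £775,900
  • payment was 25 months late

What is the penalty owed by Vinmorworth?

Accrued rate: 5% × 25 = 125%, capped at 40% → 40%
Failure-to-pay penalty: 40% of £775,900 = £310,360
Penalty before surcharge: £310,360 + £3,290 = £313,650
Administrative surcharge: 20% of £313,650 = £62,730
Total penalty: £313,650 + £62,730 = £376,380

Penalty: £376,380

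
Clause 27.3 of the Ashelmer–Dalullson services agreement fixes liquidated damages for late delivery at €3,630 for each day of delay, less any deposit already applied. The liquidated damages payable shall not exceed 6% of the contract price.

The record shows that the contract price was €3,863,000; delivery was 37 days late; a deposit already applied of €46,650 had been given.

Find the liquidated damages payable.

Per-day damages: 37 × €3,630 = €134,310
Less deposit already applied: €134,310 − €46,650 = €87,660
Cap: 6% of €3,863,000 = €231,780
Cap at €231,780: €87,660 is within the cap, no reduction.

€87,660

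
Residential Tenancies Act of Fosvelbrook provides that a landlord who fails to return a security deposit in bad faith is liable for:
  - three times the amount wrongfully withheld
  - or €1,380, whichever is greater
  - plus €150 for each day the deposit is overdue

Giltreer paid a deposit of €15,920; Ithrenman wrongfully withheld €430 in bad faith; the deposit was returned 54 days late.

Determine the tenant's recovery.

€9,480

Trebled: 3 × €430 = €1,290
Minimum €1,380: €1,290 is below the minimum → €1,380
Late-return penalty: 54 × €150 = €8,100
Damages plus late penalty: €1,380 + €8,100 = €9,480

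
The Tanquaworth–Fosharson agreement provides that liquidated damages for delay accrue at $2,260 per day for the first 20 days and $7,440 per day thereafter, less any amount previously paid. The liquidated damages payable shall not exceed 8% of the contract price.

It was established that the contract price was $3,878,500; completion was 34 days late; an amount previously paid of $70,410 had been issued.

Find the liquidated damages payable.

$78,950

First 20 days: 20 × $2,260 = $45,200
Remaining days: (34 − 20) × $7,440 = $104,160
Accrued per-day damages: $45,200 + $104,160 = $149,360
Less amount previously paid: $149,360 − $70,410 = $78,950
Cap: 8% of $3,878,500 = $310,280
Cap at $310,280: $78,950 is within the cap, no reduction.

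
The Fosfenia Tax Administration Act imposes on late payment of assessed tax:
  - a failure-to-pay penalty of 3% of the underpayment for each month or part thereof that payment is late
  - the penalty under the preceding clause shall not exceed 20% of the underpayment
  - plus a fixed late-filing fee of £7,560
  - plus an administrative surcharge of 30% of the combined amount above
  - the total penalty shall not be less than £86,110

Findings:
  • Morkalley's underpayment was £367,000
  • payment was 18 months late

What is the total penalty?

Accrued rate: 3% × 18 = 54%, capped at 20% → 20%
Failure-to-pay penalty: 20% of £367,000 = £73,400
Penalty before surcharge: £73,400 + £7,560 = £80,960
Administrative surcharge: 30% of £80,960 = £24,288
Total penalty: £80,960 + £24,288 = £105,248
Minimum £86,110: £105,248 meets the minimum, no increase.

£105,248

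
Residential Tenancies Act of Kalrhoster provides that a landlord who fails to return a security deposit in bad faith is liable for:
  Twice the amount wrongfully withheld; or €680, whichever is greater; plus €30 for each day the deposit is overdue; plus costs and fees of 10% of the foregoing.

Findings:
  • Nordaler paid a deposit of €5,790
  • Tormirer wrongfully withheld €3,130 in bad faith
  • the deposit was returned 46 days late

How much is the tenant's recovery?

€8,404

Doubled: 2 × €3,130 = €6,260
Minimum €680: €6,260 meets the minimum, no increase.
Late-return penalty: 46 × €30 = €1,380
Damages plus late penalty: €6,260 + €1,380 = €7,640
Costs and fees: 10% of €7,640 = €764
Total recovery: €7,640 + €764 = €8,404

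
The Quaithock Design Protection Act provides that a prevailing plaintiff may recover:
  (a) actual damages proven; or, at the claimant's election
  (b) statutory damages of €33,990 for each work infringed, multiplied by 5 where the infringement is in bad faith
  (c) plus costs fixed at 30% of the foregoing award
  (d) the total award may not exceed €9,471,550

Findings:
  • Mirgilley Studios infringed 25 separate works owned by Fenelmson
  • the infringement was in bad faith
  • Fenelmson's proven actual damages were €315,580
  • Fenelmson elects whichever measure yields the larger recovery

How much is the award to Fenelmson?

€5,523,375

Statutory damages: 25 × €33,990 = €849,750
Multiplied by 5: 5 × €849,750 = €4,248,750
Greater of actual damages (€315,580) or enhanced statutory damages (€4,248,750): €4,248,750
Costs: 30% of €4,248,750 = €1,274,625
Award plus costs: €4,248,750 + €1,274,625 = €5,523,375
Cap at €9,471,550: €5,523,375 is within the cap, no reduction.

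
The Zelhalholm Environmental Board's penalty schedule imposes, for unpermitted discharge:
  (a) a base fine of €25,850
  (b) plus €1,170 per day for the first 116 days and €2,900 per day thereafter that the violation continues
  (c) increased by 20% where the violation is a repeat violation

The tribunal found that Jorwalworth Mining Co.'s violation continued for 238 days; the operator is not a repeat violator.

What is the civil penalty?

€515,370

First 116 days: 116 × €1,170 = €135,720
Remaining days: (238 − 116) × €2,900 = €353,800
Per-day component: €135,720 + €353,800 = €489,520
Base plus per-day: €25,850 + €489,520 = €515,370
The operator is not a repeat violator: no 20% increase.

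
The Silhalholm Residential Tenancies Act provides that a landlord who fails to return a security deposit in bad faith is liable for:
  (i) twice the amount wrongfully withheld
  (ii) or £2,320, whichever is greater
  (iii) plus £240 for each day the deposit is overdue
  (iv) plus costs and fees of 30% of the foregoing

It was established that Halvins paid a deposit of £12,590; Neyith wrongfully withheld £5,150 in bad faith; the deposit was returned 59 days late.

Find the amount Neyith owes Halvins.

Doubled: 2 × £5,150 = £10,300
Minimum £2,320: £10,300 meets the minimum, no increase.
Late-return penalty: 59 × £240 = £14,160
Damages plus late penalty: £10,300 + £14,160 = £24,460
Costs and fees: 30% of £24,460 = £7,338
Total recovery: £24,460 + £7,338 = £31,798

£31,798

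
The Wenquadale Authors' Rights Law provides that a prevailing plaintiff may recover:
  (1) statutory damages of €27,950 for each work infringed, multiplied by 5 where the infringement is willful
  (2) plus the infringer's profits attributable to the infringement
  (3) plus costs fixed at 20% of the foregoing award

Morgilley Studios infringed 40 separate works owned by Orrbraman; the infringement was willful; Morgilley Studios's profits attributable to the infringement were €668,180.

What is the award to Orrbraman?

Award: €7,509,816

Statutory damages: 40 × €27,950 = €1,118,000
Multiplied by 5: 5 × €1,118,000 = €5,590,000
Combined award: €5,590,000 + €668,180 = €6,258,180
Costs: 20% of €6,258,180 = €1,251,636
Award plus costs: €6,258,180 + €1,251,636 = €7,509,816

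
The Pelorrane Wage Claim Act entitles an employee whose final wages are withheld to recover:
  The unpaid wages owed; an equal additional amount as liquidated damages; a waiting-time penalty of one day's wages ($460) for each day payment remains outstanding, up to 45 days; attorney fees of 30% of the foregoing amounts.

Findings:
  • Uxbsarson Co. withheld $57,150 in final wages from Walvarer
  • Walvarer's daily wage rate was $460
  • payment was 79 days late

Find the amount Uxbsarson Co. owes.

Liquidated damages (equal amount): $57,150
Penalty days: min(79, 45) = 45
Waiting-time penalty: 45 × $460 = $20,700
Subtotal: $57,150 + $57,150 + $20,700 = $135,000
Attorney fees: 30% of $135,000 = $40,500
Total award: $135,000 + $40,500 = $175,500

Total award: $175,500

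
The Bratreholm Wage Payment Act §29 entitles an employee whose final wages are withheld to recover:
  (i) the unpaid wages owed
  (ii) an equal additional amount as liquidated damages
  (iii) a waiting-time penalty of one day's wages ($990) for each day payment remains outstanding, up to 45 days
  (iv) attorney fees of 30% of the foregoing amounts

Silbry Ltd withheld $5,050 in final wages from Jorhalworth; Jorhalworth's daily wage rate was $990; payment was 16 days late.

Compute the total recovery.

$33,722

Liquidated damages (equal amount): $5,050
Penalty days: min(16, 45) = 16
Waiting-time penalty: 16 × $990 = $15,840
Subtotal: $5,050 + $5,050 + $15,840 = $25,940
Attorney fees: 30% of $25,940 = $7,782
Total award: $25,940 + $7,782 = $33,722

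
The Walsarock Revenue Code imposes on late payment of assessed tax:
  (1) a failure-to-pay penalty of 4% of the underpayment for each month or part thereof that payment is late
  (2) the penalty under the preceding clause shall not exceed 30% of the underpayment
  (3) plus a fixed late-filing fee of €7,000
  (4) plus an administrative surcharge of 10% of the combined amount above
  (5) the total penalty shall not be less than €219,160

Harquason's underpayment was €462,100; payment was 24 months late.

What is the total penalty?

€219,160

Accrued rate: 4% × 24 = 96%, capped at 30% → 30%
Failure-to-pay penalty: 30% of €462,100 = €138,630
Penalty before surcharge: €138,630 + €7,000 = €145,630
Administrative surcharge: 10% of €145,630 = €14,563
Total penalty: €145,630 + €14,563 = €160,193
Minimum €219,160: €160,193 is below the minimum → €219,160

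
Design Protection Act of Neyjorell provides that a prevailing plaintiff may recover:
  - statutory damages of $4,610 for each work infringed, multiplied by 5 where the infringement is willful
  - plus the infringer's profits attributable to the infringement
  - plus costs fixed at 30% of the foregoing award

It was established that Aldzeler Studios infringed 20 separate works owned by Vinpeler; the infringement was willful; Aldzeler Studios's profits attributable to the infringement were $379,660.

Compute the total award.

Statutory damages: 20 × $4,610 = $92,200
Multiplied by 5: 5 × $92,200 = $461,000
Combined award: $461,000 + $379,660 = $840,660
Costs: 30% of $840,660 = $252,198
Award plus costs: $840,660 + $252,198 = $1,092,858

Award: $1,092,858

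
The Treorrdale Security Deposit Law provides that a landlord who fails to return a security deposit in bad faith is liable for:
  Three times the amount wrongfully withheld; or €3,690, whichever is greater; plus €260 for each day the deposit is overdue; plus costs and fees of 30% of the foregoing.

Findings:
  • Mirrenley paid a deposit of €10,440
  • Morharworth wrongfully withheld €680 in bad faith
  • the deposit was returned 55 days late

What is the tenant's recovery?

Trebled: 3 × €680 = €2,040
Minimum €3,690: €2,040 is below the minimum → €3,690
Late-return penalty: 55 × €260 = €14,300
Damages plus late penalty: €3,690 + €14,300 = €17,990
Costs and fees: 30% of €17,990 = €5,397
Total recovery: €17,990 + €5,397 = €23,387

€23,387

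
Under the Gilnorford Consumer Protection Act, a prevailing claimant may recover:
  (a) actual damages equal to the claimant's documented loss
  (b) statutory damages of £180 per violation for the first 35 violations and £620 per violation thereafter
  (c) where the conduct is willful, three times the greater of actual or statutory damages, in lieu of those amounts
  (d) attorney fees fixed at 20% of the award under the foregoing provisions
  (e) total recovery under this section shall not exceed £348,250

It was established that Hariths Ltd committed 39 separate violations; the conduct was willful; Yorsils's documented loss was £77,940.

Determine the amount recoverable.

First 35 violations: 35 × £180 = £6,300
Remaining violations: (39 − 35) × £620 = £2,480
Statutory damages: £6,300 + £2,480 = £8,780
Greater of actual damages (£77,940) or statutory damages (£8,780): £77,940
Trebled: 3 × £77,940 = £233,820
Attorney fees: 20% of £233,820 = £46,764
Total before cap: £233,820 + £46,764 = £280,584
Cap at £348,250: £280,584 is within the cap, no reduction.

Total recovery: £280,584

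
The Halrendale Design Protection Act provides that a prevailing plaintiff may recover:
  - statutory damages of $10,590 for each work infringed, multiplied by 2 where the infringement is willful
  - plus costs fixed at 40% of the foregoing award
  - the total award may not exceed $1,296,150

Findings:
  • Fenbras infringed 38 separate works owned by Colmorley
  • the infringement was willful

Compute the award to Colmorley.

$1,126,776

Statutory damages: 38 × $10,590 = $402,420
Doubled: 2 × $402,420 = $804,840
Costs: 40% of $804,840 = $321,936
Award plus costs: $804,840 + $321,936 = $1,126,776
Cap at $1,296,150: $1,126,776 is within the cap, no reduction.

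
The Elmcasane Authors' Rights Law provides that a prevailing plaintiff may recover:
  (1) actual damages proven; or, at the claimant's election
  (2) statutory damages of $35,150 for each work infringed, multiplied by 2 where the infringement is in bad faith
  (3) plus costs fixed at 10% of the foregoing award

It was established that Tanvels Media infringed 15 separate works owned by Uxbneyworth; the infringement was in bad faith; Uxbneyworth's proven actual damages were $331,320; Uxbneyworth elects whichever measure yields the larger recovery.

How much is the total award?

$1,159,950

Statutory damages: 15 × $35,150 = $527,250
Doubled: 2 × $527,250 = $1,054,500
Greater of actual damages ($331,320) or enhanced statutory damages ($1,054,500): $1,054,500
Costs: 10% of $1,054,500 = $105,450
Award plus costs: $1,054,500 + $105,450 = $1,159,950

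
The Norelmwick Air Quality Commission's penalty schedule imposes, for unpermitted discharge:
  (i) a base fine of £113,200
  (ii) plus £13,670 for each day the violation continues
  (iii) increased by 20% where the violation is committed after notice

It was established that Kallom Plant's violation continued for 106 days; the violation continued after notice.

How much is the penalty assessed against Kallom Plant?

Per-day component: 106 × £13,670 = £1,449,020
Base plus per-day: £113,200 + £1,449,020 = £1,562,220
Enhancement: 20% of £1,562,220 = £312,444
Enhanced fine: £1,562,220 + £312,444 = £1,874,664

Civil penalty: £1,874,664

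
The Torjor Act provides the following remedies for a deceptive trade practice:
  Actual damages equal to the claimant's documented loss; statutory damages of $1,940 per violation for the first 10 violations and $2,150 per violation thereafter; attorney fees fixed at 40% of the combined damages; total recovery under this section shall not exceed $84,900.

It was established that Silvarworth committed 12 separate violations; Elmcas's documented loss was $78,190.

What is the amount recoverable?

First 10 violations: 10 × $1,940 = $19,400
Remaining violations: (12 − 10) × $2,150 = $4,300
Statutory damages: $19,400 + $4,300 = $23,700
Combined damages: $78,190 + $23,700 = $101,890
Attorney fees: 40% of $101,890 = $40,756
Total before cap: $101,890 + $40,756 = $142,646
Cap at $84,900: $142,646 exceeds the cap → $84,900

$84,900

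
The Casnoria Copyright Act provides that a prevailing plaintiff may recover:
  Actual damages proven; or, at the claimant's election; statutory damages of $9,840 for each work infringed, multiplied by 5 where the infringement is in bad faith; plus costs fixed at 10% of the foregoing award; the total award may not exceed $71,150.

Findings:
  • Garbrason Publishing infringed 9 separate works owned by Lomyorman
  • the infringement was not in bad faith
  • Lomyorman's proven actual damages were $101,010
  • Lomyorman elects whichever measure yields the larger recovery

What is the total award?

Award: $71,150

Statutory damages: 9 × $9,840 = $88,560
Infringement not in bad faith: no ×5 enhancement.
Greater of actual damages ($101,010) or statutory damages ($88,560): $101,010
Costs: 10% of $101,010 = $10,101
Award plus costs: $101,010 + $10,101 = $111,111
Cap at $71,150: $111,111 exceeds the cap → $71,150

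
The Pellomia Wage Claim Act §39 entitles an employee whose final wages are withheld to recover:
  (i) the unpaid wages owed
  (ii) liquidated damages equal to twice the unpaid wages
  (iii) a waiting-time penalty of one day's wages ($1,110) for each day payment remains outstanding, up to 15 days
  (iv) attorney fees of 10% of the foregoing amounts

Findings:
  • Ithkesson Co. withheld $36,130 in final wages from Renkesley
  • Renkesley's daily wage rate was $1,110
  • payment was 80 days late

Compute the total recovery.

Total award: $137,544

Doubled: 2 × $36,130 = $72,260
Penalty days: min(80, 15) = 15
Waiting-time penalty: 15 × $1,110 = $16,650
Subtotal: $36,130 + $72,260 + $16,650 = $125,040
Attorney fees: 10% of $125,040 = $12,504
Total award: $125,040 + $12,504 = $137,544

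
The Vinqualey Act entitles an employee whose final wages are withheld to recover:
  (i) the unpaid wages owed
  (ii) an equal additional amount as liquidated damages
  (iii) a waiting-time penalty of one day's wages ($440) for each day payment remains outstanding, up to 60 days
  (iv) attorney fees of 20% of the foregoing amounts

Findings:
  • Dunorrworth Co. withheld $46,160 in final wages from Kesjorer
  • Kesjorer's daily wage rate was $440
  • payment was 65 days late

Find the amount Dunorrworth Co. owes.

Liquidated damages (equal amount): $46,160
Penalty days: min(65, 60) = 60
Waiting-time penalty: 60 × $440 = $26,400
Subtotal: $46,160 + $46,160 + $26,400 = $118,720
Attorney fees: 20% of $118,720 = $23,744
Total award: $118,720 + $23,744 = $142,464

$142,464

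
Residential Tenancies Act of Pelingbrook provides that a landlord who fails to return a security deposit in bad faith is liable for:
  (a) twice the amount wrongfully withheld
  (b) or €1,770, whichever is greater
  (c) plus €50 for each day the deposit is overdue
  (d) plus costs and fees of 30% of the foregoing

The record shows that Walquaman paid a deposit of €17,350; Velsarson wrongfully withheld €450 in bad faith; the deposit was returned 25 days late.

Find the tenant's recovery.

€3,926

Doubled: 2 × €450 = €900
Minimum €1,770: €900 is below the minimum → €1,770
Late-return penalty: 25 × €50 = €1,250
Damages plus late penalty: €1,770 + €1,250 = €3,020
Costs and fees: 30% of €3,020 = €906
Total recovery: €3,020 + €906 = €3,926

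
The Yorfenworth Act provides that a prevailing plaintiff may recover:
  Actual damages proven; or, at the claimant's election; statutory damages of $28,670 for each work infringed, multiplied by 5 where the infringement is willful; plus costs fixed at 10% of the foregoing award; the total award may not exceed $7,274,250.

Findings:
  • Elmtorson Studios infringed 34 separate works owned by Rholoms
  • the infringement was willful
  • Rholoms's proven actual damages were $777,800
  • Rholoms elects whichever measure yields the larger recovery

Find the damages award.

$5,361,290

Statutory damages: 34 × $28,670 = $974,780
Multiplied by 5: 5 × $974,780 = $4,873,900
Greater of actual damages ($777,800) or enhanced statutory damages ($4,873,900): $4,873,900
Costs: 10% of $4,873,900 = $487,390
Award plus costs: $4,873,900 + $487,390 = $5,361,290
Cap at $7,274,250: $5,361,290 is within the cap, no reduction.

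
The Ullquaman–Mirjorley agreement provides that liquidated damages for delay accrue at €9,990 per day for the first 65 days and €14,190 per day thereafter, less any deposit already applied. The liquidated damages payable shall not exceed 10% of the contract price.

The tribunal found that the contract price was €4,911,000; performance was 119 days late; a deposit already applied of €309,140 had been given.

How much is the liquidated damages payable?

First 65 days: 65 × €9,990 = €649,350
Remaining days: (119 − 65) × €14,190 = €766,260
Accrued per-day damages: €649,350 + €766,260 = €1,415,610
Less deposit already applied: €1,415,610 − €309,140 = €1,106,470
Cap: 10% of €4,911,000 = €491,100
Cap at €491,100: €1,106,470 exceeds the cap → €491,100

€491,100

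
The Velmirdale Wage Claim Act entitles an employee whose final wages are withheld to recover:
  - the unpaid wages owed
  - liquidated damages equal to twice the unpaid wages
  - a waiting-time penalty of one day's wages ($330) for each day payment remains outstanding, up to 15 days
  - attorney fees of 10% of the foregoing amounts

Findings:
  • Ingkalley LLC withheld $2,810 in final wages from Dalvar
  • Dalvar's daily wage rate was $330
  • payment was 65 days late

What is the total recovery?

Doubled: 2 × $2,810 = $5,620
Penalty days: min(65, 15) = 15
Waiting-time penalty: 15 × $330 = $4,950
Subtotal: $2,810 + $5,620 + $4,950 = $13,380
Attorney fees: 10% of $13,380 = $1,338
Total award: $13,380 + $1,338 = $14,718

$14,718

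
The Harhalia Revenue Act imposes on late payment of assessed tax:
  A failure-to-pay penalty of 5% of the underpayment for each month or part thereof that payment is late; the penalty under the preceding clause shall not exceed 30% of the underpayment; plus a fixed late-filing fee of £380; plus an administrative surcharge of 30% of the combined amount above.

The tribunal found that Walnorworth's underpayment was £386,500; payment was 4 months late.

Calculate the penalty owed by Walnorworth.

Penalty: £100,984

Accrued rate: 5% × 4 = 20%, capped at 30% → 20%
Failure-to-pay penalty: 20% of £386,500 = £77,300
Penalty before surcharge: £77,300 + £380 = £77,680
Administrative surcharge: 30% of £77,680 = £23,304
Total penalty: £77,680 + £23,304 = £100,984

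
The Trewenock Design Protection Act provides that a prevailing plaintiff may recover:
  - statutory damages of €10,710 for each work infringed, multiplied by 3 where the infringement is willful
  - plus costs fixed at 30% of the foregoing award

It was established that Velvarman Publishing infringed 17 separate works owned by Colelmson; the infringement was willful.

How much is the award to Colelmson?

€710,073

Statutory damages: 17 × €10,710 = €182,070
Trebled: 3 × €182,070 = €546,210
Costs: 30% of €546,210 = €163,863
Award plus costs: €546,210 + €163,863 = €710,073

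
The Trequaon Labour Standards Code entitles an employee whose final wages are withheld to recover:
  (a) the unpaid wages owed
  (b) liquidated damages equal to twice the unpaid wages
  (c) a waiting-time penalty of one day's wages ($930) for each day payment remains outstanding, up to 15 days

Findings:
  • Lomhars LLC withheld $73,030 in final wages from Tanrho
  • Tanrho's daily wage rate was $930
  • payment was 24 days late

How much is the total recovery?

Doubled: 2 × $73,030 = $146,060
Penalty days: min(24, 15) = 15
Waiting-time penalty: 15 × $930 = $13,950
Total award: $73,030 + $146,060 + $13,950 = $233,040

$233,040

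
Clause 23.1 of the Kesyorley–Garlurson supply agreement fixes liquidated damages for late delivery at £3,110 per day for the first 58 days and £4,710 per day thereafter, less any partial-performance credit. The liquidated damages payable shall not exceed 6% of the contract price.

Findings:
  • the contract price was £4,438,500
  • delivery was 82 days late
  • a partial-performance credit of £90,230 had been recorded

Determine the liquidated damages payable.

First 58 days: 58 × £3,110 = £180,380
Remaining days: (82 − 58) × £4,710 = £113,040
Accrued per-day damages: £180,380 + £113,040 = £293,420
Less partial-performance credit: £293,420 − £90,230 = £203,190
Cap: 6% of £4,438,500 = £266,310
Cap at £266,310: £203,190 is within the cap, no reduction.

£203,190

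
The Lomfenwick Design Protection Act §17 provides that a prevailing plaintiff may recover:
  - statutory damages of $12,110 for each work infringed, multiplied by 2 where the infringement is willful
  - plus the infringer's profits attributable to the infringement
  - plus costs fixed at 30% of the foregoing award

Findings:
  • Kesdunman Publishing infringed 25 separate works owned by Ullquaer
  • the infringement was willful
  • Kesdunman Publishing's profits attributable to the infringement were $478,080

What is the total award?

Statutory damages: 25 × $12,110 = $302,750
Doubled: 2 × $302,750 = $605,500
Combined award: $605,500 + $478,080 = $1,083,580
Costs: 30% of $1,083,580 = $325,074
Award plus costs: $1,083,580 + $325,074 = $1,408,654

Award: $1,408,654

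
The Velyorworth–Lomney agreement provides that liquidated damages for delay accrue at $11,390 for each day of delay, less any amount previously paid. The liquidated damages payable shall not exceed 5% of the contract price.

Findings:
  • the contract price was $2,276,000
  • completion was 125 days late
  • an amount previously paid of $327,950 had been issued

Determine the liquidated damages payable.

$113,800

Per-day damages: 125 × $11,390 = $1,423,750
Less amount previously paid: $1,423,750 − $327,950 = $1,095,800
Cap: 5% of $2,276,000 = $113,800
Cap at $113,800: $1,095,800 exceeds the cap → $113,800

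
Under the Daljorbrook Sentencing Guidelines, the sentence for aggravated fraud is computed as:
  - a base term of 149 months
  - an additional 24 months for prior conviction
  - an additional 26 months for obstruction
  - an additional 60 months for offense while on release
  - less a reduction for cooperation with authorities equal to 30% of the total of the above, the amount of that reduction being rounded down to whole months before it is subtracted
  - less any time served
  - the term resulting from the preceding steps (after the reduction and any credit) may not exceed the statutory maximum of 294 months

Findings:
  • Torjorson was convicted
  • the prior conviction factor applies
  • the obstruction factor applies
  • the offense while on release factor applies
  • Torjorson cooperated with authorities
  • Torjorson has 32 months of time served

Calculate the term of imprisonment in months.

150 months

Prior conviction enhancement: +24 months
Obstruction enhancement: +26 months
Offense while on release enhancement: +60 months
Adjusted term: 149 months + 24 months + 26 months + 60 months = 259 months
Cooperation with authorities reduction: 30% of 259 months = 77 months (rounded down)
After reduction: 259 − 77 = 182 months
Less time served: 182 months − 32 months = 150 months
Cap at 294 months: 150 months is within the cap, no reduction.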